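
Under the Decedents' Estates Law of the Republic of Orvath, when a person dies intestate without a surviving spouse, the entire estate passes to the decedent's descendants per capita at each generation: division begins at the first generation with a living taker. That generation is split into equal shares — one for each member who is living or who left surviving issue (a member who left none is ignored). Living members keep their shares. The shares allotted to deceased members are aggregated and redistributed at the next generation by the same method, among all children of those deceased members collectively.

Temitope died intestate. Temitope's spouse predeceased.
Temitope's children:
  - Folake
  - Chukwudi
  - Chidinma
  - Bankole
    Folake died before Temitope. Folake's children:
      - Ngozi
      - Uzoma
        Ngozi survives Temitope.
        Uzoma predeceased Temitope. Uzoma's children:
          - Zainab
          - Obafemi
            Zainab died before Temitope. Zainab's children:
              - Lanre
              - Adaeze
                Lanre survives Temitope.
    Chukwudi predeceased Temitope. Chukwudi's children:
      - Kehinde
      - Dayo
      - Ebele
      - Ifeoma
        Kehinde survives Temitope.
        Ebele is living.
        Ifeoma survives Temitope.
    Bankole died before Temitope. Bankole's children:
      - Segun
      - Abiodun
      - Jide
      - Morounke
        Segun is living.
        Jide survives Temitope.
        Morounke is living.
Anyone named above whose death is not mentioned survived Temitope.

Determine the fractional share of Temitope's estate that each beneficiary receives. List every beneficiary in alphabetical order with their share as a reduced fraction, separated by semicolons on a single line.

Abiodun 3/40; Adaeze 3/160; Chidinma 1/4; Dayo 3/40; Ebele 3/40; Ifeoma 3/40; Jide 3/40; Kehinde 3/40; Lanre 3/160; Morounke 3/40; Ngozi 3/40; Obafemi 3/80; Segun 3/40

There is no surviving spouse, so the entire estate passes to Temitope's descendants per capita at each generation.
At generation 1 (Folake, Chukwudi, Chidinma, Bankole) there are 4 shares of (1)/4 = 1/4 each.
Living: Chidinma — each takes 1/4.
Deceased: Folake, Chukwudi, and Bankole. Their combined 3/4 is pooled and carried to generation 2.
At generation 2 (Ngozi, Uzoma, Kehinde, Dayo, Ebele, Ifeoma, Segun, Abiodun, Jide, Morounke) there are 10 shares of (3/4)/10 = 3/40 each.
Living: Ngozi, Kehinde, Dayo, Ebele, Ifeoma, Segun, Abiodun, Jide, and Morounke — each takes 3/40.
Deceased: Uzoma. That 3/40 share is carried to generation 3.
At generation 3 (Zainab, Obafemi) there are 2 shares of (3/40)/2 = 3/80 each.
Living: Obafemi — each takes 3/80.
Deceased: Zainab. That 3/80 share is carried to generation 4.
At generation 4 (Lanre, Adaeze) there are 2 shares of (3/80)/2 = 3/160 each.
Living: Lanre and Adaeze — each takes 3/160.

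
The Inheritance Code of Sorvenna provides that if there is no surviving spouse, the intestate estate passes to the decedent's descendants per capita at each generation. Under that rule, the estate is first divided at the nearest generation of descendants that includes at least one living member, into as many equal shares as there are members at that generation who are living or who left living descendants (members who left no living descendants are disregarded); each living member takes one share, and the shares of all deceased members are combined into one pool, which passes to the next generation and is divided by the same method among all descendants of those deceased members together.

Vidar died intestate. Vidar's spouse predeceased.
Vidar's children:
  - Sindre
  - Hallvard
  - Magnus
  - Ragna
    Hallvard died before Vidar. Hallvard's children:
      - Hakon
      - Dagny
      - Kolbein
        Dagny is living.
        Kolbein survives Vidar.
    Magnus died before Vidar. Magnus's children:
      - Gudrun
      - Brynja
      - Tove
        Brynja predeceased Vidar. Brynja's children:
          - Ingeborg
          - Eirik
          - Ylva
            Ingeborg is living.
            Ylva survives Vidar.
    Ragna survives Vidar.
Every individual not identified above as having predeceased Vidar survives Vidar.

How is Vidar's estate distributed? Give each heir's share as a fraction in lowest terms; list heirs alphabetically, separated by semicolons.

There is no surviving spouse, so the entire estate passes to Vidar's descendants per capita at each generation.
At generation 1 (Sindre, Hallvard, Magnus, Ragna) there are 4 shares of (1)/4 = 1/4 each.
Living: Sindre and Ragna — each takes 1/4.
Deceased: Hallvard and Magnus. Their combined 1/2 is pooled and carried to generation 2.
At generation 2 (Hakon, Dagny, Kolbein, Gudrun, Brynja, Tove) there are 6 shares of (1/2)/6 = 1/12 each.
Living: Hakon, Dagny, Kolbein, Gudrun, and Tove — each takes 1/12.
Deceased: Brynja. That 1/12 share is carried to generation 3.
At generation 3 (Ingeborg, Eirik, Ylva) there are 3 shares of (1/12)/3 = 1/36 each.
Living: Ingeborg, Eirik, and Ylva — each takes 1/36.

Dagny 1/12; Eirik 1/36; Gudrun 1/12; Hakon 1/12; Ingeborg 1/36; Kolbein 1/12; Ragna 1/4; Sindre 1/4; Tove 1/12; Ylva 1/36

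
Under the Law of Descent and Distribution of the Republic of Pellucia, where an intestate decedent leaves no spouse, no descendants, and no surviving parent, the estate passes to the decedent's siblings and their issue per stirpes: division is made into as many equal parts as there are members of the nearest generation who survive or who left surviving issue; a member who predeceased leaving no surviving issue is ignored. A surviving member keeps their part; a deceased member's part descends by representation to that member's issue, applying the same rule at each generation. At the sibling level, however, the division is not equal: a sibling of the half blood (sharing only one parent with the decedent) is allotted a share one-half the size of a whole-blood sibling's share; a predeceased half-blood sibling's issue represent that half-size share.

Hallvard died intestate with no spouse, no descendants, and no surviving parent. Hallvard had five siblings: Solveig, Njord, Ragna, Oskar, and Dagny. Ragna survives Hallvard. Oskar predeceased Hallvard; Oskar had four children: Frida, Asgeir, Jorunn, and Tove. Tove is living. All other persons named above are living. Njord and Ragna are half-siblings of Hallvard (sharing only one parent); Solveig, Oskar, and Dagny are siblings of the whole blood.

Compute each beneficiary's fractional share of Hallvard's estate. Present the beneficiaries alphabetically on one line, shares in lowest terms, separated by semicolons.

Asgeir 1/16; Dagny 1/4; Frida 1/16; Jorunn 1/16; Njord 1/8; Ragna 1/8; Solveig 1/4; Tove 1/16

No spouse, descendants, or parent survives, so the estate passes to Hallvard's siblings per stirpes.
Half-blood siblings count for one-half the weight of whole-blood siblings at the initial division.
Dividing 1 in proportion to weights (total weight 4): Solveig (weight 1) → 1/4; Njord (weight 1/2) → 1/8; Ragna (weight 1/2) → 1/8; Oskar (weight 1) → 1/4; Dagny (weight 1) → 1/4.
Solveig is living and takes 1/4.
Njord is living and takes 1/8.
Ragna is living and takes 1/8.
Oskar predeceased; the 1/4 allotted to Oskar's branch passes to Oskar's issue by representation.
The 1/4 is divided into 4 equal shares of 1/16 among Frida, Asgeir, Jorunn, Tove.
Frida is living and takes 1/16.
Asgeir is living and takes 1/16.
Jorunn is living and takes 1/16.
Tove is living and takes 1/16.
Dagny is living and takes 1/4.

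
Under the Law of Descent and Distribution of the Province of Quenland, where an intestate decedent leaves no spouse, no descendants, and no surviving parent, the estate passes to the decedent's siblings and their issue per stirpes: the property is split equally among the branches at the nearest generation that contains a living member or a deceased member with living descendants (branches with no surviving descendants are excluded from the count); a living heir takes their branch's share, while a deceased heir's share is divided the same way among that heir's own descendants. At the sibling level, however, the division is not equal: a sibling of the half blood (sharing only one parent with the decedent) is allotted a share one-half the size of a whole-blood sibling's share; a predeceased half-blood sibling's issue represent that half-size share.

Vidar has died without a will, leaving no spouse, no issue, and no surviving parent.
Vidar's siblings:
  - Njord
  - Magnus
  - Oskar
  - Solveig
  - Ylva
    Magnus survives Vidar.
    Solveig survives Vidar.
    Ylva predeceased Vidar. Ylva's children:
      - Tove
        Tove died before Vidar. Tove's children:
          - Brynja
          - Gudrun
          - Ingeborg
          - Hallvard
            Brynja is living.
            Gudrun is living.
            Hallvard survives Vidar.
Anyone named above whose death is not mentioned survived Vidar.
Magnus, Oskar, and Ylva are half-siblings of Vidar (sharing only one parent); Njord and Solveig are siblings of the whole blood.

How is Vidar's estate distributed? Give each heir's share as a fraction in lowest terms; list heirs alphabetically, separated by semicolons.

Brynja 1/28; Gudrun 1/28; Hallvard 1/28; Ingeborg 1/28; Magnus 1/7; Njord 2/7; Oskar 1/7; Solveig 2/7

No spouse, descendants, or parent survives, so the estate passes to Vidar's siblings per stirpes.
Half-blood siblings count for one-half the weight of whole-blood siblings at the initial division.
Dividing 1 in proportion to weights (total weight 7/2): Njord (weight 1) → 2/7; Magnus (weight 1/2) → 1/7; Oskar (weight 1/2) → 1/7; Solveig (weight 1) → 2/7; Ylva (weight 1/2) → 1/7.
Njord is living and takes 2/7.
Magnus is living and takes 1/7.
Oskar is living and takes 1/7.
Solveig is living and takes 2/7.
Ylva predeceased; the 1/7 allotted to Ylva's branch passes to Ylva's issue by representation.
Tove's line is the sole branch at this level, so the full 1/7 passes to Tove's issue by representation.
The 1/7 is divided into 4 equal shares of 1/28 among Brynja, Gudrun, Ingeborg, Hallvard.
Brynja is living and takes 1/28.
Gudrun is living and takes 1/28.
Ingeborg is living and takes 1/28.
Hallvard is living and takes 1/28.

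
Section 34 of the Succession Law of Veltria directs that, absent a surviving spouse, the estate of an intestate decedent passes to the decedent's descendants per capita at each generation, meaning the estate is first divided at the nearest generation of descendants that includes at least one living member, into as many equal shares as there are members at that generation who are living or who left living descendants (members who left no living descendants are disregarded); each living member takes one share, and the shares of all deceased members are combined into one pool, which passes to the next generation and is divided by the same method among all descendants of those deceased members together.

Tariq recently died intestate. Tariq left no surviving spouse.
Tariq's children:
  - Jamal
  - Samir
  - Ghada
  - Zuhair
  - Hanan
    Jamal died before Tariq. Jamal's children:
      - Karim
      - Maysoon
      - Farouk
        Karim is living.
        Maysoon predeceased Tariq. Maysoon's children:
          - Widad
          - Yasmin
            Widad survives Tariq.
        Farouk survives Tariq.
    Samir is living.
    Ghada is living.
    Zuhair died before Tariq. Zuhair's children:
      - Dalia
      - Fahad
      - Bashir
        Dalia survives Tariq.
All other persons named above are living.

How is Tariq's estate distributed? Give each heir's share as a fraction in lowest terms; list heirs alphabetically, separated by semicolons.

Bashir 1/15; Dalia 1/15; Fahad 1/15; Farouk 1/15; Ghada 1/5; Hanan 1/5; Karim 1/15; Samir 1/5; Widad 1/30; Yasmin 1/30

There is no surviving spouse, so the entire estate passes to Tariq's descendants per capita at each generation.
At generation 1 (Jamal, Samir, Ghada, Zuhair, Hanan) there are 5 shares of (1)/5 = 1/5 each.
Living: Samir, Ghada, and Hanan — each takes 1/5.
Deceased: Jamal and Zuhair. Their combined 2/5 is pooled and carried to generation 2.
At generation 2 (Karim, Maysoon, Farouk, Dalia, Fahad, Bashir) there are 6 shares of (2/5)/6 = 1/15 each.
Living: Karim, Farouk, Dalia, Fahad, and Bashir — each takes 1/15.
Deceased: Maysoon. That 1/15 share is carried to generation 3.
At generation 3 (Widad, Yasmin) there are 2 shares of (1/15)/2 = 1/30 each.
Living: Widad and Yasmin — each takes 1/30.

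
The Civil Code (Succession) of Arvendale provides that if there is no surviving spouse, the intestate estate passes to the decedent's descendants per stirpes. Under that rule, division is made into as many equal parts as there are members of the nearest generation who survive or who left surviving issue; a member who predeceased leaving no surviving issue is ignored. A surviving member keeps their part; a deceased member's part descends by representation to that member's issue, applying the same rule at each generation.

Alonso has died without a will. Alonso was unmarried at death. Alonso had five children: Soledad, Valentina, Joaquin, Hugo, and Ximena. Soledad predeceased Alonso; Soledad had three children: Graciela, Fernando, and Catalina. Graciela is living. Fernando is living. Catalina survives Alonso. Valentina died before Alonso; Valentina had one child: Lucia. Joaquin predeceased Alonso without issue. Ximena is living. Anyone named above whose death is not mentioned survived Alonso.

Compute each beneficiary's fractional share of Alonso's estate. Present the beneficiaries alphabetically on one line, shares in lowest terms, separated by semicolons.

There is no surviving spouse, so the entire estate passes to Alonso's descendants per stirpes.
Joaquin left no surviving issue, so that branch lapses and is disregarded.
The estate is divided into 4 equal shares of 1/4 among Soledad, Valentina, Hugo, Ximena.
Soledad predeceased; the 1/4 allotted to Soledad's branch passes to Soledad's issue by representation.
The 1/4 is divided into 3 equal shares of 1/12 among Graciela, Fernando, Catalina.
Graciela is living and takes 1/12.
Fernando is living and takes 1/12.
Catalina is living and takes 1/12.
Valentina predeceased; the 1/4 allotted to Valentina's branch passes to Valentina's issue by representation.
Lucia is the sole taker at this level and receives the full 1/4.
Hugo is living and takes 1/4.
Ximena is living and takes 1/4.

Catalina 1/12; Fernando 1/12; Graciela 1/12; Hugo 1/4; Lucia 1/4; Ximena 1/4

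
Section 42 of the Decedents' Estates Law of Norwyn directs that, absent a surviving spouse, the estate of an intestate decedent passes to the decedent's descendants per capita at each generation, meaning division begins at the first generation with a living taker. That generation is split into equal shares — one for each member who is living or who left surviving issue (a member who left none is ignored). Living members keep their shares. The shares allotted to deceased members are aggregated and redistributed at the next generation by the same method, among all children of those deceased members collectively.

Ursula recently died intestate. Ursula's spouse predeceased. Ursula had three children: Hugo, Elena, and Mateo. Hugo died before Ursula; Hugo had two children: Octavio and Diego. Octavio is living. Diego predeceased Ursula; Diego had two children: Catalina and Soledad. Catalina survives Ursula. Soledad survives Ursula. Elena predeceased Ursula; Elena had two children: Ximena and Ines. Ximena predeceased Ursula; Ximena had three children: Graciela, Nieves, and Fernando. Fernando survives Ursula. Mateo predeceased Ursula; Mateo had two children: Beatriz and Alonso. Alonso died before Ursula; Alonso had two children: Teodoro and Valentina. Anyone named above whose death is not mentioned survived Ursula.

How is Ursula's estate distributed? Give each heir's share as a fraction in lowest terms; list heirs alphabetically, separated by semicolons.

There is no surviving spouse, so the entire estate passes to Ursula's descendants per capita at each generation.
No one at generation 1 (Hugo, Elena, Mateo) is living; moving to the next generation.
At generation 2 (Octavio, Diego, Ximena, Ines, Beatriz, Alonso) there are 6 shares of (1)/6 = 1/6 each.
Living: Octavio, Ines, and Beatriz — each takes 1/6.
Deceased: Diego, Ximena, and Alonso. Their combined 1/2 is pooled and carried to generation 3.
At generation 3 (Catalina, Soledad, Graciela, Nieves, Fernando, Teodoro, Valentina) there are 7 shares of (1/2)/7 = 1/14 each.
Living: Catalina, Soledad, Graciela, Nieves, Fernando, Teodoro, and Valentina — each takes 1/14.

Beatriz 1/6; Catalina 1/14; Fernando 1/14; Graciela 1/14; Ines 1/6; Nieves 1/14; Octavio 1/6; Soledad 1/14; Teodoro 1/14; Valentina 1/14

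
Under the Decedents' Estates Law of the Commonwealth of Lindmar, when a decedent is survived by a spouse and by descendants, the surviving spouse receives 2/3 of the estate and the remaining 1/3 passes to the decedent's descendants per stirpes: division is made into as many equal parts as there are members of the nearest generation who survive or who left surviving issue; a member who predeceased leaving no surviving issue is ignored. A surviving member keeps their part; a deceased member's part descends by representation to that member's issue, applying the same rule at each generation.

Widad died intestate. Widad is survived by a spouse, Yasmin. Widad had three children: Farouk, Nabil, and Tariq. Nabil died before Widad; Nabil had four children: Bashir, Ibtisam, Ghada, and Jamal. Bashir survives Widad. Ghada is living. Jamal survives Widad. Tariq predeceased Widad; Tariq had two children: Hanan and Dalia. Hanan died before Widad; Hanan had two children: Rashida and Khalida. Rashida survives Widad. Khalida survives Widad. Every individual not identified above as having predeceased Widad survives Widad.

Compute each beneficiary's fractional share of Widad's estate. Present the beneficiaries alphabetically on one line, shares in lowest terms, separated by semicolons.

Bashir 1/36; Dalia 1/18; Farouk 1/9; Ghada 1/36; Ibtisam 1/36; Jamal 1/36; Khalida 1/36; Rashida 1/36; Yasmin 2/3

Yasmin, as surviving spouse, takes 2/3.
The remaining 1/3 passes to Widad's descendants per stirpes.
The 1/3 is divided into 3 equal shares of 1/9 among Farouk, Nabil, Tariq.
Farouk is living and takes 1/9.
Nabil predeceased; the 1/9 allotted to Nabil's branch passes to Nabil's issue by representation.
The 1/9 is divided into 4 equal shares of 1/36 among Bashir, Ibtisam, Ghada, Jamal.
Bashir is living and takes 1/36.
Ibtisam is living and takes 1/36.
Ghada is living and takes 1/36.
Jamal is living and takes 1/36.
Tariq predeceased; the 1/9 allotted to Tariq's branch passes to Tariq's issue by representation.
The 1/9 is divided into 2 equal shares of 1/18 among Hanan, Dalia.
Hanan predeceased; the 1/18 allotted to Hanan's branch passes to Hanan's issue by representation.
The 1/18 is divided into 2 equal shares of 1/36 among Rashida, Khalida.
Rashida is living and takes 1/36.
Khalida is living and takes 1/36.
Dalia is living and takes 1/18.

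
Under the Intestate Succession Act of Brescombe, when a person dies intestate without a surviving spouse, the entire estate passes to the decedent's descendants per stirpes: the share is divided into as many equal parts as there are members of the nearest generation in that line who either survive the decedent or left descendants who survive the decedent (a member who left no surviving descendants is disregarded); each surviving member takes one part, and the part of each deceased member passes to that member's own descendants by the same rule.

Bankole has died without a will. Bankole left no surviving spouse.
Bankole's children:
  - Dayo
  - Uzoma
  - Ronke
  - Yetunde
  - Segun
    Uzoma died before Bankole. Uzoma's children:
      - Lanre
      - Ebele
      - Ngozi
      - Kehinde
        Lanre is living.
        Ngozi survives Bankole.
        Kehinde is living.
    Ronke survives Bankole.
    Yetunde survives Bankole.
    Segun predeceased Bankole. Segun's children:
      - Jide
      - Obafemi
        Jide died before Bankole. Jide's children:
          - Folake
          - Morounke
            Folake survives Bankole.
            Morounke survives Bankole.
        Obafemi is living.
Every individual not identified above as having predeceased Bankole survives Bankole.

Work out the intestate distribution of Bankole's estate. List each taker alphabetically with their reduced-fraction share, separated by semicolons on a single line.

Dayo 1/5; Ebele 1/20; Folake 1/20; Kehinde 1/20; Lanre 1/20; Morounke 1/20; Ngozi 1/20; Obafemi 1/10; Ronke 1/5; Yetunde 1/5

There is no surviving spouse, so the entire estate passes to Bankole's descendants per stirpes.
The estate is divided into 5 equal shares of 1/5 among Dayo, Uzoma, Ronke, Yetunde, Segun.
Dayo is living and takes 1/5.
Uzoma predeceased; the 1/5 allotted to Uzoma's branch passes to Uzoma's issue by representation.
The 1/5 is divided into 4 equal shares of 1/20 among Lanre, Ebele, Ngozi, Kehinde.
Lanre is living and takes 1/20.
Ebele is living and takes 1/20.
Ngozi is living and takes 1/20.
Kehinde is living and takes 1/20.
Ronke is living and takes 1/5.
Yetunde is living and takes 1/5.
Segun predeceased; the 1/5 allotted to Segun's branch passes to Segun's issue by representation.
The 1/5 is divided into 2 equal shares of 1/10 among Jide, Obafemi.
Jide predeceased; the 1/10 allotted to Jide's branch passes to Jide's issue by representation.
The 1/10 is divided into 2 equal shares of 1/20 among Folake, Morounke.
Folake is living and takes 1/20.
Morounke is living and takes 1/20.
Obafemi is living and takes 1/10.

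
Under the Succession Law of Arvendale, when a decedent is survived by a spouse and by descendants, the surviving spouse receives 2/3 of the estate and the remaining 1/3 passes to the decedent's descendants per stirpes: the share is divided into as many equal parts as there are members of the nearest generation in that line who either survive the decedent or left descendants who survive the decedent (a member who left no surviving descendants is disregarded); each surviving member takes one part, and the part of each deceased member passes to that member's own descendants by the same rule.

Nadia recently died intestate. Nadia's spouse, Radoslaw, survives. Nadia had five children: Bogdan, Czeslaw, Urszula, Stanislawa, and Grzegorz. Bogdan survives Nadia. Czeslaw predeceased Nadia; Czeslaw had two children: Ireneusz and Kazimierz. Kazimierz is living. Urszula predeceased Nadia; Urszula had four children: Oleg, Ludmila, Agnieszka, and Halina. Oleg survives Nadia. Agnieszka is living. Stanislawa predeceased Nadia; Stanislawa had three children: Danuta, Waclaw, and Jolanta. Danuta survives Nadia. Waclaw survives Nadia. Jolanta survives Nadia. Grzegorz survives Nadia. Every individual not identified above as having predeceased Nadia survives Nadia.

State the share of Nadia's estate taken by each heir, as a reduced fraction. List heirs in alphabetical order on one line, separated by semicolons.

Agnieszka 1/60; Bogdan 1/15; Danuta 1/45; Grzegorz 1/15; Halina 1/60; Ireneusz 1/30; Jolanta 1/45; Kazimierz 1/30; Ludmila 1/60; Oleg 1/60; Radoslaw 2/3; Waclaw 1/45

Radoslaw, as surviving spouse, takes 2/3.
The remaining 1/3 passes to Nadia's descendants per stirpes.
The 1/3 is divided into 5 equal shares of 1/15 among Bogdan, Czeslaw, Urszula, Stanislawa, Grzegorz.
Bogdan is living and takes 1/15.
Czeslaw predeceased; the 1/15 allotted to Czeslaw's branch passes to Czeslaw's issue by representation.
The 1/15 is divided into 2 equal shares of 1/30 among Ireneusz, Kazimierz.
Ireneusz is living and takes 1/30.
Kazimierz is living and takes 1/30.
Urszula predeceased; the 1/15 allotted to Urszula's branch passes to Urszula's issue by representation.
The 1/15 is divided into 4 equal shares of 1/60 among Oleg, Ludmila, Agnieszka, Halina.
Oleg is living and takes 1/60.
Ludmila is living and takes 1/60.
Agnieszka is living and takes 1/60.
Halina is living and takes 1/60.
Stanislawa predeceased; the 1/15 allotted to Stanislawa's branch passes to Stanislawa's issue by representation.
The 1/15 is divided into 3 equal shares of 1/45 among Danuta, Waclaw, Jolanta.
Danuta is living and takes 1/45.
Waclaw is living and takes 1/45.
Jolanta is living and takes 1/45.
Grzegorz is living and takes 1/15.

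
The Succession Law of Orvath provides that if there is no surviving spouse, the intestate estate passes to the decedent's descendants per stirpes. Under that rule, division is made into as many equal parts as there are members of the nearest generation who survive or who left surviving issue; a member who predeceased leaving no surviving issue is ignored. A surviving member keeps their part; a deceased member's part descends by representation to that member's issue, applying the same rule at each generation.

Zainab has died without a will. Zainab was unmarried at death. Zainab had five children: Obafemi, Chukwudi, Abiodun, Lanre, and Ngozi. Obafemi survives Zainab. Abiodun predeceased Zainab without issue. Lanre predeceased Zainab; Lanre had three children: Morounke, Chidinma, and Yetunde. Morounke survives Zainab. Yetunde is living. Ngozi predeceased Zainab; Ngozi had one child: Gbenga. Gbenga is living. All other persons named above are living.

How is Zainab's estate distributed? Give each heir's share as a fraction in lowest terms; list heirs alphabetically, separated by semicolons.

There is no surviving spouse, so the entire estate passes to Zainab's descendants per stirpes.
Abiodun left no surviving issue, so that branch lapses and is disregarded.
The estate is divided into 4 equal shares of 1/4 among Obafemi, Chukwudi, Lanre, Ngozi.
Obafemi is living and takes 1/4.
Chukwudi is living and takes 1/4.
Lanre predeceased; the 1/4 allotted to Lanre's branch passes to Lanre's issue by representation.
The 1/4 is divided into 3 equal shares of 1/12 among Morounke, Chidinma, Yetunde.
Morounke is living and takes 1/12.
Chidinma is living and takes 1/12.
Yetunde is living and takes 1/12.
Ngozi predeceased; the 1/4 allotted to Ngozi's branch passes to Ngozi's issue by representation.
Gbenga is the sole taker at this level and receives the full 1/4.

Chidinma 1/12; Chukwudi 1/4; Gbenga 1/4; Morounke 1/12; Obafemi 1/4; Yetunde 1/12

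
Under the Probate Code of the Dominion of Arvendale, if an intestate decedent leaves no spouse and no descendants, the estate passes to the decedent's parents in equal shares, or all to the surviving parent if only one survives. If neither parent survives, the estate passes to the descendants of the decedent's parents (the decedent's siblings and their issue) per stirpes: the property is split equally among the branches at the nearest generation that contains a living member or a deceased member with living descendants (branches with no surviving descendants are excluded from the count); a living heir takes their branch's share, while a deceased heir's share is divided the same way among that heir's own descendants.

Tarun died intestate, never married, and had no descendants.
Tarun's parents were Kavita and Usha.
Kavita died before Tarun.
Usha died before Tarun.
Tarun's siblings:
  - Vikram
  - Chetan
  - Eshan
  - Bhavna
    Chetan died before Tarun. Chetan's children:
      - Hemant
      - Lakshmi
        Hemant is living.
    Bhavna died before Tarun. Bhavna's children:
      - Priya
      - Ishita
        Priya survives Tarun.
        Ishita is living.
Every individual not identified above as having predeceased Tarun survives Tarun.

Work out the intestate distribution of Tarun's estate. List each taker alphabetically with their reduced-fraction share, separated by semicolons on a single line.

Eshan 1/4; Hemant 1/8; Ishita 1/8; Lakshmi 1/8; Priya 1/8; Vikram 1/4

Neither parent survives and there are no descendants, so the estate passes to Tarun's siblings and their issue per stirpes.
The estate is divided into 4 equal shares of 1/4 among Vikram, Chetan, Eshan, Bhavna.
Vikram is living and takes 1/4.
Chetan predeceased; the 1/4 allotted to Chetan's branch passes to Chetan's issue by representation.
The 1/4 is divided into 2 equal shares of 1/8 among Hemant, Lakshmi.
Hemant is living and takes 1/8.
Lakshmi is living and takes 1/8.
Eshan is living and takes 1/4.
Bhavna predeceased; the 1/4 allotted to Bhavna's branch passes to Bhavna's issue by representation.
The 1/4 is divided into 2 equal shares of 1/8 among Priya, Ishita.
Priya is living and takes 1/8.
Ishita is living and takes 1/8.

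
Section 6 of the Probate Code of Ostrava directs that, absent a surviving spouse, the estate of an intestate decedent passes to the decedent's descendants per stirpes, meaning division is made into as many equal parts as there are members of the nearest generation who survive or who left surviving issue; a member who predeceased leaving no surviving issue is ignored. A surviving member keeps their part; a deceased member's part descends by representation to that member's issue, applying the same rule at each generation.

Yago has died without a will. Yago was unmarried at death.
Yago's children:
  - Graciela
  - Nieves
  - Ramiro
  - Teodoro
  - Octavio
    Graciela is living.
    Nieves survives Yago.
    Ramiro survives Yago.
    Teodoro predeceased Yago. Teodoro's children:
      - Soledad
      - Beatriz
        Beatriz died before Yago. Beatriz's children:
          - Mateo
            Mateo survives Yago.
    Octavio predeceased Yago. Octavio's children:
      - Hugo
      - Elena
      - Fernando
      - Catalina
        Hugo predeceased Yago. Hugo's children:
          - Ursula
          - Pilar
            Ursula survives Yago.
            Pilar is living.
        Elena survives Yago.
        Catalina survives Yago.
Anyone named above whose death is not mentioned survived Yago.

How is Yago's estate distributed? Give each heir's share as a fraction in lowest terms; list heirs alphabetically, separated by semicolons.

There is no surviving spouse, so the entire estate passes to Yago's descendants per stirpes.
The estate is divided into 5 equal shares of 1/5 among Graciela, Nieves, Ramiro, Teodoro, Octavio.
Graciela is living and takes 1/5.
Nieves is living and takes 1/5.
Ramiro is living and takes 1/5.
Teodoro predeceased; the 1/5 allotted to Teodoro's branch passes to Teodoro's issue by representation.
The 1/5 is divided into 2 equal shares of 1/10 among Soledad, Beatriz.
Soledad is living and takes 1/10.
Beatriz predeceased; the 1/10 allotted to Beatriz's branch passes to Beatriz's issue by representation.
Mateo is the sole taker at this level and receives the full 1/10.
Octavio predeceased; the 1/5 allotted to Octavio's branch passes to Octavio's issue by representation.
The 1/5 is divided into 4 equal shares of 1/20 among Hugo, Elena, Fernando, Catalina.
Hugo predeceased; the 1/20 allotted to Hugo's branch passes to Hugo's issue by representation.
The 1/20 is divided into 2 equal shares of 1/40 among Ursula, Pilar.
Ursula is living and takes 1/40.
Pilar is living and takes 1/40.
Elena is living and takes 1/20.
Fernando is living and takes 1/20.
Catalina is living and takes 1/20.

Catalina 1/20; Elena 1/20; Fernando 1/20; Graciela 1/5; Mateo 1/10; Nieves 1/5; Pilar 1/40; Ramiro 1/5; Soledad 1/10; Ursula 1/40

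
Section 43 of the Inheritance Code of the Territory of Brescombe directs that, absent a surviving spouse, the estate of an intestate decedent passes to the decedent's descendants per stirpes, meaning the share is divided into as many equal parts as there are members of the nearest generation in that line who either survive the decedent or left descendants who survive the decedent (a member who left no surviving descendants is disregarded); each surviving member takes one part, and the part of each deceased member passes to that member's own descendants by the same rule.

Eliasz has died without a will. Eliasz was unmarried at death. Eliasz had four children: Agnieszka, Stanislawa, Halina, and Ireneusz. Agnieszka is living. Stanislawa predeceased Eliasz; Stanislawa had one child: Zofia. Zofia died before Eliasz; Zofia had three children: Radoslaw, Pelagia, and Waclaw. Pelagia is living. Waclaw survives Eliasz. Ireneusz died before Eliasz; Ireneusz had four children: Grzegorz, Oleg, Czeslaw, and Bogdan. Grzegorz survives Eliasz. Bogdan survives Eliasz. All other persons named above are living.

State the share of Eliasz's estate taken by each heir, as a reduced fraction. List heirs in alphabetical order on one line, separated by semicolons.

There is no surviving spouse, so the entire estate passes to Eliasz's descendants per stirpes.
The estate is divided into 4 equal shares of 1/4 among Agnieszka, Stanislawa, Halina, Ireneusz.
Agnieszka is living and takes 1/4.
Stanislawa predeceased; the 1/4 allotted to Stanislawa's branch passes to Stanislawa's issue by representation.
Zofia's line is the sole branch at this level, so the full 1/4 passes to Zofia's issue by representation.
The 1/4 is divided into 3 equal shares of 1/12 among Radoslaw, Pelagia, Waclaw.
Radoslaw is living and takes 1/12.
Pelagia is living and takes 1/12.
Waclaw is living and takes 1/12.
Halina is living and takes 1/4.
Ireneusz predeceased; the 1/4 allotted to Ireneusz's branch passes to Ireneusz's issue by representation.
The 1/4 is divided into 4 equal shares of 1/16 among Grzegorz, Oleg, Czeslaw, Bogdan.
Grzegorz is living and takes 1/16.
Oleg is living and takes 1/16.
Czeslaw is living and takes 1/16.
Bogdan is living and takes 1/16.

Agnieszka 1/4; Bogdan 1/16; Czeslaw 1/16; Grzegorz 1/16; Halina 1/4; Oleg 1/16; Pelagia 1/12; Radoslaw 1/12; Waclaw 1/12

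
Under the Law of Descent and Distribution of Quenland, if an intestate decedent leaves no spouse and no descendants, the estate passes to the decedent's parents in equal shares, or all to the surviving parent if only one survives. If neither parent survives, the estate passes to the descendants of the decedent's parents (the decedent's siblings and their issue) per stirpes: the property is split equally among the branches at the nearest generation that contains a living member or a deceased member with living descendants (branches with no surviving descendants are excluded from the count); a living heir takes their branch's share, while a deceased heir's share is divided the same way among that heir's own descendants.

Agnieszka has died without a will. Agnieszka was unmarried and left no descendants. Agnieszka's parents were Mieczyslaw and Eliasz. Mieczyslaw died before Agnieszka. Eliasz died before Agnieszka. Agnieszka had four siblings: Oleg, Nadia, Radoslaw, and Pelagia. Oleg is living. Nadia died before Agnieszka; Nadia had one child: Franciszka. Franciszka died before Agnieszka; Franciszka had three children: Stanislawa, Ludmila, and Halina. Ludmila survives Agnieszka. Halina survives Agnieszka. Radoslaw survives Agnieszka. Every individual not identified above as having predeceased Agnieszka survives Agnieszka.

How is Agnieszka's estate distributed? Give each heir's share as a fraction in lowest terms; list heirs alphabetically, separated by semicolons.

Neither parent survives and there are no descendants, so the estate passes to Agnieszka's siblings and their issue per stirpes.
The estate is divided into 4 equal shares of 1/4 among Oleg, Nadia, Radoslaw, Pelagia.
Oleg is living and takes 1/4.
Nadia predeceased; the 1/4 allotted to Nadia's branch passes to Nadia's issue by representation.
Franciszka's line is the sole branch at this level, so the full 1/4 passes to Franciszka's issue by representation.
The 1/4 is divided into 3 equal shares of 1/12 among Stanislawa, Ludmila, Halina.
Stanislawa is living and takes 1/12.
Ludmila is living and takes 1/12.
Halina is living and takes 1/12.
Radoslaw is living and takes 1/4.
Pelagia is living and takes 1/4.

Halina 1/12; Ludmila 1/12; Oleg 1/4; Pelagia 1/4; Radoslaw 1/4; Stanislawa 1/12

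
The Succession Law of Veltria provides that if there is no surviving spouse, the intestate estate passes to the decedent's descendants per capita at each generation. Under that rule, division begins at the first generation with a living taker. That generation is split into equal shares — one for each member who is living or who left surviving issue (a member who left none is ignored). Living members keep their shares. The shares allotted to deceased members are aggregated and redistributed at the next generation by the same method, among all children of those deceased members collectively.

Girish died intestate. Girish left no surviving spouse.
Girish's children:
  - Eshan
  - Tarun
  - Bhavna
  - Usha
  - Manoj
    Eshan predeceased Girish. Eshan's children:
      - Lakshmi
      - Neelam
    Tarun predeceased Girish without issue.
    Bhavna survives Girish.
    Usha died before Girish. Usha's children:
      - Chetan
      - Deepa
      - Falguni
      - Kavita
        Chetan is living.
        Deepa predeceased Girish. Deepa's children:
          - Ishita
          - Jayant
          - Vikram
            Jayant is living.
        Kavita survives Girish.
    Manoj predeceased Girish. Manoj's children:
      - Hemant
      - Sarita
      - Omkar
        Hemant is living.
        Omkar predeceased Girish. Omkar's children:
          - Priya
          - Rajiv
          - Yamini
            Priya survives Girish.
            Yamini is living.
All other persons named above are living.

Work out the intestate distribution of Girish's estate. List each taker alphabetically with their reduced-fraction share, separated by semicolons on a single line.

Bhavna 1/4; Chetan 1/12; Falguni 1/12; Hemant 1/12; Ishita 1/36; Jayant 1/36; Kavita 1/12; Lakshmi 1/12; Neelam 1/12; Priya 1/36; Rajiv 1/36; Sarita 1/12; Vikram 1/36; Yamini 1/36

There is no surviving spouse, so the entire estate passes to Girish's descendants per capita at each generation.
At generation 1 (Eshan, Bhavna, Usha, Manoj) there are 4 shares of (1)/4 = 1/4 each.
Living: Bhavna — each takes 1/4.
Deceased: Eshan, Usha, and Manoj. Their combined 3/4 is pooled and carried to generation 2.
At generation 2 (Lakshmi, Neelam, Chetan, Deepa, Falguni, Kavita, Hemant, Sarita, Omkar) there are 9 shares of (3/4)/9 = 1/12 each.
Living: Lakshmi, Neelam, Chetan, Falguni, Kavita, Hemant, and Sarita — each takes 1/12.
Deceased: Deepa and Omkar. Their combined 1/6 is pooled and carried to generation 3.
At generation 3 (Ishita, Jayant, Vikram, Priya, Rajiv, Yamini) there are 6 shares of (1/6)/6 = 1/36 each.
Living: Ishita, Jayant, Vikram, Priya, Rajiv, and Yamini — each takes 1/36.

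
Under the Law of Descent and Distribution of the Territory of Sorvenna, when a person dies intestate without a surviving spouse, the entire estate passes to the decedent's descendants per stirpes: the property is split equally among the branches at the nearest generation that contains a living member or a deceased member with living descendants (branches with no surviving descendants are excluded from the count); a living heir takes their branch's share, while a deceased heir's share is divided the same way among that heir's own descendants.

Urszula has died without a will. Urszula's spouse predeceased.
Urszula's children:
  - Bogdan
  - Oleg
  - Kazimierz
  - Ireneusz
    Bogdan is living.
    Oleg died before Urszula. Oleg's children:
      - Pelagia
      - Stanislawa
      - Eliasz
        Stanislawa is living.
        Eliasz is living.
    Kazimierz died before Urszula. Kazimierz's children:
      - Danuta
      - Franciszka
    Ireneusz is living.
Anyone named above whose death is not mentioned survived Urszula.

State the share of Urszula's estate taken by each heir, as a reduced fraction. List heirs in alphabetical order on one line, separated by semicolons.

There is no surviving spouse, so the entire estate passes to Urszula's descendants per stirpes.
The estate is divided into 4 equal shares of 1/4 among Bogdan, Oleg, Kazimierz, Ireneusz.
Bogdan is living and takes 1/4.
Oleg predeceased; the 1/4 allotted to Oleg's branch passes to Oleg's issue by representation.
The 1/4 is divided into 3 equal shares of 1/12 among Pelagia, Stanislawa, Eliasz.
Pelagia is living and takes 1/12.
Stanislawa is living and takes 1/12.
Eliasz is living and takes 1/12.
Kazimierz predeceased; the 1/4 allotted to Kazimierz's branch passes to Kazimierz's issue by representation.
The 1/4 is divided into 2 equal shares of 1/8 among Danuta, Franciszka.
Danuta is living and takes 1/8.
Franciszka is living and takes 1/8.
Ireneusz is living and takes 1/4.

Bogdan 1/4; Danuta 1/8; Eliasz 1/12; Franciszka 1/8; Ireneusz 1/4; Pelagia 1/12; Stanislawa 1/12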